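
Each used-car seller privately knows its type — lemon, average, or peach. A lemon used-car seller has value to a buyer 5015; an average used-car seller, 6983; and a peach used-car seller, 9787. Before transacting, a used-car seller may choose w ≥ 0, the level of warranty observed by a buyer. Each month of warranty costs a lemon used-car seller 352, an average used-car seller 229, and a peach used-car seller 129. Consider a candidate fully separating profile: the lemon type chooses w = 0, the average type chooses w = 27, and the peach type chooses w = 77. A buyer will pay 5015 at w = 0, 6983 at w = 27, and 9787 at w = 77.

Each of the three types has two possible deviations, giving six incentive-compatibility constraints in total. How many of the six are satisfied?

Peach (own payoff 9787 − 129×77 = -146): to w=0 gives 5015 → profitable ✗; to w=27 gives 6983 − 129×27 = 3500 → profitable ✗.
Average (own payoff 6983 − 229×27 = 800): to w=0 gives 5015 → profitable ✗; to w=77 gives 9787 − 229×77 = -7846 → no gain ✓.
Lemon (own payoff 5015): to w=27 gives 6983 − 352×27 = -2521 → no gain ✓; to w=77 gives 9787 − 352×77 = -17317 → no gain ✓.
3 of the 6 constraints hold; not an equilibrium.

3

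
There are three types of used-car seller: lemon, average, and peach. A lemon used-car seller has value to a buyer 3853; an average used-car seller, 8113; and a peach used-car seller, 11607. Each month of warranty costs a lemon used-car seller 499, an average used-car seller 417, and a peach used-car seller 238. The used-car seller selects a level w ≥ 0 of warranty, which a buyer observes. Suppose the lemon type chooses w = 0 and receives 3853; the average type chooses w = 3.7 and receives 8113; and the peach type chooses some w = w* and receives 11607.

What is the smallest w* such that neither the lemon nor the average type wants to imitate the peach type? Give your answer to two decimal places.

15.54

Lemon type (on-path payoff 3853) won't mimic when 3853 ≥ 11607 − 499·w*, i.e. w* ≥ 15.54.
Average type (on-path payoff 8113 − 417×3.7 = 6570.1) won't mimic when 6570.1 ≥ 11607 − 417·w*, i.e. w* ≥ 12.08.
Both must hold, so w* = max(15.54, 12.08) = 15.54. The lemon type's constraint binds.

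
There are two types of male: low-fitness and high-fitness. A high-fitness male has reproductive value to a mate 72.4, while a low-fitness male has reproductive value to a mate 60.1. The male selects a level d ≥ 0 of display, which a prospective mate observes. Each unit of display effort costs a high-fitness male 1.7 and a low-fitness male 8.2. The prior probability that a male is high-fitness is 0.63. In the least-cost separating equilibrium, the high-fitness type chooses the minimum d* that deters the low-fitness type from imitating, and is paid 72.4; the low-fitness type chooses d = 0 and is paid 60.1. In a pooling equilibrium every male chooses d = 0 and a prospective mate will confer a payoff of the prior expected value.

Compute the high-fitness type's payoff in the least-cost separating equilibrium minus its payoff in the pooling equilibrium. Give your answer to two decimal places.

Least-cost separating signal: d* solves 60.1 = 72.4 − 8.2·d*, so d* = (72.4 − 60.1)/8.2 = 1.5.
High-fitness type's separating payoff: 72.4 − 1.7 × d* = 72.4 − 1.7 × (72.4 − 60.1)/8.2 = 72.4 − 20.91/8.2 = 69.85.
Pooling payoff: 0.63 × 72.4 + 0.37 × 60.1 = 67.849.
Difference: 69.85 − 67.849 = 2.001, i.e. 2.00 to two decimal places.
The high-fitness type prefers to separate.

2.00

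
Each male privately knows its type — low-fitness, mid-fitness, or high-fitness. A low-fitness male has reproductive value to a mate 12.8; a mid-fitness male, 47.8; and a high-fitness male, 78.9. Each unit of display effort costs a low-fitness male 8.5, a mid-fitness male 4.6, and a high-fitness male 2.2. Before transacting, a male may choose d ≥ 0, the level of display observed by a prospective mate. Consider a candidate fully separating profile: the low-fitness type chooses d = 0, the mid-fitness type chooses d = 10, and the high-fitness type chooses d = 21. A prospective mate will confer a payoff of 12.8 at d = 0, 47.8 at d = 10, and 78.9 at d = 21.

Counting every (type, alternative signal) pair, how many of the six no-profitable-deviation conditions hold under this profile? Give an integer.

High-fitness (own payoff 78.9 − 2.2×21 = 32.7): to d=0 gives 12.8 → no gain ✓; to d=10 gives 47.8 − 2.2×10 = 25.8 → no gain ✓.
Mid-fitness (own payoff 47.8 − 4.6×10 = 1.8): to d=0 gives 12.8 → profitable ✗; to d=21 gives 78.9 − 4.6×21 = -17.7 → no gain ✓.
Low-fitness (own payoff 12.8): to d=10 gives 47.8 − 8.5×10 = -37.2 → no gain ✓; to d=21 gives 78.9 − 8.5×21 = -99.6 → no gain ✓.
5 of the 6 constraints hold; not an equilibrium.

5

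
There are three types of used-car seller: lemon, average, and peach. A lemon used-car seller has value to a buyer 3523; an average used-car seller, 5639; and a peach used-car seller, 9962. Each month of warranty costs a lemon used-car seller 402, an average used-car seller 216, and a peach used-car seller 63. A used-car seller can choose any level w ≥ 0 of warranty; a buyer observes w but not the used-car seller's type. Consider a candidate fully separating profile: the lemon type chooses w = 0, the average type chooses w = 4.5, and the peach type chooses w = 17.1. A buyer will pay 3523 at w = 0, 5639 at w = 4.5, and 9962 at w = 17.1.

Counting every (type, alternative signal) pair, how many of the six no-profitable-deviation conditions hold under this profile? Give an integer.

Peach (own payoff 9962 − 63×17.1 = 8884.7): to w=0 gives 3523 → no gain ✓; to w=4.5 gives 5639 − 63×4.5 = 5355.5 → no gain ✓.
Average (own payoff 5639 − 216×4.5 = 4667): to w=0 gives 3523 → no gain ✓; to w=17.1 gives 9962 − 216×17.1 = 6268.4 → profitable ✗.
Lemon (own payoff 3523): to w=4.5 gives 5639 − 402×4.5 = 3830 → profitable ✗; to w=17.1 gives 9962 − 402×17.1 = 3087.8 → no gain ✓.
4 of the 6 constraints hold; not an equilibrium.

4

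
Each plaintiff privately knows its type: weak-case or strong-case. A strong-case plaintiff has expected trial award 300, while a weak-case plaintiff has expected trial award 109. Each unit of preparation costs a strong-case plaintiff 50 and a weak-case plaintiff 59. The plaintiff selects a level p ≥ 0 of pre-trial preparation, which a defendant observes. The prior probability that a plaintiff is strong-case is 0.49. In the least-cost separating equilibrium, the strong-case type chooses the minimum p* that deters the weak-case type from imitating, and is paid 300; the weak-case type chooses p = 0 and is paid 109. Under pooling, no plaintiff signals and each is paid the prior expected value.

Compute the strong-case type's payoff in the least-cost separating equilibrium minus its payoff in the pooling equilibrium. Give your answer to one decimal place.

Least-cost separating signal: p* solves 109 = 300 − 59·p*, so p* = (300 − 109)/59 ≈ 3.2373.
Strong-case type's separating payoff: 300 − 50 × p* = 300 − 50 × (300 − 109)/59 = 300 − 9550/59 ≈ 138.136.
Pooling payoff: 0.49 × 300 + 0.51 × 109 = 202.59.
Difference: 138.136 − 202.59 = -64.454, i.e. -64.5 to one decimal place.
The strong-case type would prefer the pooling outcome.

-64.5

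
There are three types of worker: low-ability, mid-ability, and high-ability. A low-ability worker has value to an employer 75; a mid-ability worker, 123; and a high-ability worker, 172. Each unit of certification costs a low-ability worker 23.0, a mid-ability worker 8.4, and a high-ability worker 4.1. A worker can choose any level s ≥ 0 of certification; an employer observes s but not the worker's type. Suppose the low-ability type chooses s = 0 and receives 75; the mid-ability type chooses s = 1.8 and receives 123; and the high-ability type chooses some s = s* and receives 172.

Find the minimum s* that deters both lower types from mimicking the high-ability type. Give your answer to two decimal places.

Low-ability type (on-path payoff 75) won't mimic when 75 ≥ 172 − 23.0·s*, i.e. s* ≥ 4.22.
Mid-ability type (on-path payoff 123 − 8.4×1.8 = 107.88) won't mimic when 107.88 ≥ 172 − 8.4·s*, i.e. s* ≥ 7.63.
Both must hold, so s* = max(4.22, 7.63) = 7.63. The mid-ability type's constraint binds.

7.63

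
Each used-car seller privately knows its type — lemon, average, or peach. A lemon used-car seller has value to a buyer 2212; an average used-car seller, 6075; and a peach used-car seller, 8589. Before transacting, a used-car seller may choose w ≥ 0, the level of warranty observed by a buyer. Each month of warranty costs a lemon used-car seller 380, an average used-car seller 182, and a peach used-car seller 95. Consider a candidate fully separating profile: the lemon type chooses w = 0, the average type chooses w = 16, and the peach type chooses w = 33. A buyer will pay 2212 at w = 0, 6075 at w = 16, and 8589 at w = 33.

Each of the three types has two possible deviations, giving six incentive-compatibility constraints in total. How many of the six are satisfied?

6

Lemon (own payoff 2212): to w=16 gives 6075 − 380×16 = -5 → no gain ✓; to w=33 gives 8589 − 380×33 = -3951 → no gain ✓.
Average (own payoff 6075 − 182×16 = 3163): to w=0 gives 2212 → no gain ✓; to w=33 gives 8589 − 182×33 = 2583 → no gain ✓.
Peach (own payoff 8589 − 95×33 = 5454): to w=0 gives 2212 → no gain ✓; to w=16 gives 6075 − 95×16 = 4555 → no gain ✓.
6 of the 6 constraints hold; this profile is a separating equilibrium.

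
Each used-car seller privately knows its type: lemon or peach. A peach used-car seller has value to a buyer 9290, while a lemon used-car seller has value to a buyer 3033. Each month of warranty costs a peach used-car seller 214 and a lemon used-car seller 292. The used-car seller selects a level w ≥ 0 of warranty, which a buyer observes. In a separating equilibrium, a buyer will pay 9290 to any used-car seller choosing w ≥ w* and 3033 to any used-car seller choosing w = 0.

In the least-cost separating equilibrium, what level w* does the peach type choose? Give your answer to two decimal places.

A lemon used-car seller choosing w = 0 receives 3033.
Imitating at w* instead would pay 9290 at cost 292·w*, netting 9290 − 292·w*.
Indifference: 3033 = 9290 − 292·w*, so w* = (9290 − 3033) / 292 ≈ 21.43.
This is the lemon type's binding incentive-compatibility constraint; any w ≥ 21.43 sustains separation on that side.

21.43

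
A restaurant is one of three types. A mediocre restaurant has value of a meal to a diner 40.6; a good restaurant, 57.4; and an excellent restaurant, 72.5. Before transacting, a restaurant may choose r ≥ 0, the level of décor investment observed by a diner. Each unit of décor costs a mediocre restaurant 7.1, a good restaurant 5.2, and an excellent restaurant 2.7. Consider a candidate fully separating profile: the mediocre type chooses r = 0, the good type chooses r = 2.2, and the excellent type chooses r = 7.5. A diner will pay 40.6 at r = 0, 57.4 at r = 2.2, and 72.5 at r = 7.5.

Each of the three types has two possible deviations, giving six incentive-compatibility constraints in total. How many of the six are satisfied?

Good (own payoff 57.4 − 5.2×2.2 = 45.96): to r=0 gives 40.6 → no gain ✓; to r=7.5 gives 72.5 − 5.2×7.5 = 33.5 → no gain ✓.
Excellent (own payoff 72.5 − 2.7×7.5 = 52.25): to r=0 gives 40.6 → no gain ✓; to r=2.2 gives 57.4 − 2.7×2.2 = 51.46 → no gain ✓.
Mediocre (own payoff 40.6): to r=2.2 gives 57.4 − 7.1×2.2 = 41.78 → profitable ✗; to r=7.5 gives 72.5 − 7.1×7.5 = 19.25 → no gain ✓.
5 of the 6 constraints hold; not an equilibrium.

5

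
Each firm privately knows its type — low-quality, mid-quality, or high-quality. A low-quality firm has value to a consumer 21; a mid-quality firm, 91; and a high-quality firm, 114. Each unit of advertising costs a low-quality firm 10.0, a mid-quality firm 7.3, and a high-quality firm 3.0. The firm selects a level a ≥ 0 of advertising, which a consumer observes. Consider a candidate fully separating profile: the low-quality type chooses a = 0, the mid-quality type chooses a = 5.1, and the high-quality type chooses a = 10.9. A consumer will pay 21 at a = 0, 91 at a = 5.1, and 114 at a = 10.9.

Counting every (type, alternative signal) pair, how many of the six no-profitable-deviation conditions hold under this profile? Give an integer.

High-quality (own payoff 114 − 3.0×10.9 = 81.3): to a=0 gives 21 → no gain ✓; to a=5.1 gives 91 − 3.0×5.1 = 75.7 → no gain ✓.
Mid-quality (own payoff 91 − 7.3×5.1 = 53.77): to a=0 gives 21 → no gain ✓; to a=10.9 gives 114 − 7.3×10.9 = 34.43 → no gain ✓.
Low-quality (own payoff 21): to a=5.1 gives 91 − 10.0×5.1 = 40 → profitable ✗; to a=10.9 gives 114 − 10.0×10.9 = 5 → no gain ✓.
5 of the 6 constraints hold; not an equilibrium.

5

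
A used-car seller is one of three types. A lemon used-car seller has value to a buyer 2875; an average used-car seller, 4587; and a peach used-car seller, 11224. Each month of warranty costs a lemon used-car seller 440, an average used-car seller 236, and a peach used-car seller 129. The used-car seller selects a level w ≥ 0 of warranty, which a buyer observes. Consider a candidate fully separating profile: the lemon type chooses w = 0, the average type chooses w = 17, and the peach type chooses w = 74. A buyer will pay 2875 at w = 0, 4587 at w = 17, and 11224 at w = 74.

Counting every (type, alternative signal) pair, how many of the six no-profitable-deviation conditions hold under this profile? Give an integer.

3

Peach (own payoff 11224 − 129×74 = 1678): to w=0 gives 2875 → profitable ✗; to w=17 gives 4587 − 129×17 = 2394 → profitable ✗.
Lemon (own payoff 2875): to w=17 gives 4587 − 440×17 = -2893 → no gain ✓; to w=74 gives 11224 − 440×74 = -21336 → no gain ✓.
Average (own payoff 4587 − 236×17 = 575): to w=0 gives 2875 → profitable ✗; to w=74 gives 11224 − 236×74 = -6240 → no gain ✓.
3 of the 6 constraints hold; not an equilibrium.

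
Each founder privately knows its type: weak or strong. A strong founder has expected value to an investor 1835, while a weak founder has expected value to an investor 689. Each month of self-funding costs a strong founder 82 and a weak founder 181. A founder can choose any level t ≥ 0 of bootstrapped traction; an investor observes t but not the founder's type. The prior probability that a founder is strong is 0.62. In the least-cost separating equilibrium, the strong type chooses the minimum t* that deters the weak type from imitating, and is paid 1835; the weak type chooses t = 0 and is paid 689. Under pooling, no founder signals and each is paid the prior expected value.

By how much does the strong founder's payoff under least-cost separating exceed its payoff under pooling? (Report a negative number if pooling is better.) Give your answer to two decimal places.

-83.70

Least-cost separating signal: t* solves 689 = 1835 − 181·t*, so t* = (1835 − 689)/181 ≈ 6.3315.
Strong type's separating payoff: 1835 − 82 × t* = 1835 − 82 × (1835 − 689)/181 = 1835 − 93972/181 ≈ 1315.8177.
Pooling payoff: 0.62 × 1835 + 0.38 × 689 = 1399.52.
Difference: 1315.8177 − 1399.52 = -83.7023, i.e. -83.70 to two decimal places.
The strong type would prefer the pooling outcome.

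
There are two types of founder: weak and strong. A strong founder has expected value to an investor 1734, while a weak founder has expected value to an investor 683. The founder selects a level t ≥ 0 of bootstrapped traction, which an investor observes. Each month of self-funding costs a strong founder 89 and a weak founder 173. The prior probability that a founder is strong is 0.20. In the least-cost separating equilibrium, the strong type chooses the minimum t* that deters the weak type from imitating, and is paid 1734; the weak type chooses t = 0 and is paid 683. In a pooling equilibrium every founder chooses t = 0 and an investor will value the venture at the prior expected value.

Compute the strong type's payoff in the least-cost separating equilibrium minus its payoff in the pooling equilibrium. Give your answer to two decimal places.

300.11

Least-cost separating signal: t* solves 683 = 1734 − 173·t*, so t* = (1734 − 683)/173 ≈ 6.0751.
Strong type's separating payoff: 1734 − 89 × t* = 1734 − 89 × (1734 − 683)/173 = 1734 − 93539/173 ≈ 1193.3121.
Pooling payoff: 0.20 × 1734 + 0.80 × 683 = 893.2.
Difference: 1193.3121 − 893.2 = 300.1121, i.e. 300.11 to two decimal places.
The strong type prefers to separate.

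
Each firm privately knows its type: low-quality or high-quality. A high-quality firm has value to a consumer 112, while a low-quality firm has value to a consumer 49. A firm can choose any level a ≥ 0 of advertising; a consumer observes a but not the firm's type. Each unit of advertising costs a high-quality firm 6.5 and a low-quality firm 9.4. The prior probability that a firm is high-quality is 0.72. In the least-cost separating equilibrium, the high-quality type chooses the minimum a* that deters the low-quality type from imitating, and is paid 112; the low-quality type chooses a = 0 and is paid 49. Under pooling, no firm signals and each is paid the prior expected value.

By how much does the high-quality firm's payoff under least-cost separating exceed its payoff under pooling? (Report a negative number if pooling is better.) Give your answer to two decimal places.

Least-cost separating signal: a* solves 49 = 112 − 9.4·a*, so a* = (112 − 49)/9.4 ≈ 6.7021.
High-quality type's separating payoff: 112 − 6.5 × a* = 112 − 6.5 × (112 − 49)/9.4 = 112 − 409.5/9.4 ≈ 68.4362.
Pooling payoff: 0.72 × 112 + 0.28 × 49 = 94.36.
Difference: 68.4362 − 94.36 = -25.9238, i.e. -25.92 to two decimal places.
The high-quality type would prefer the pooling outcome.

-25.92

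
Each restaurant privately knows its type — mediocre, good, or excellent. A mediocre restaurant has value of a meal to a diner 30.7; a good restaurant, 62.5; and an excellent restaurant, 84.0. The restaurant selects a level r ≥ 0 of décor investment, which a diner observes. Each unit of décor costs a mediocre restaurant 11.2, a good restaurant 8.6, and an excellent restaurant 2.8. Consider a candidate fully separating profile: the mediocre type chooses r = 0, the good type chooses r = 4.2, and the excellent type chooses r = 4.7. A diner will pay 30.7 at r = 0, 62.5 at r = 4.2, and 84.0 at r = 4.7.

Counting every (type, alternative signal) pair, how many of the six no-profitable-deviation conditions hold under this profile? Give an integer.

Mediocre (own payoff 30.7): to r=4.2 gives 62.5 − 11.2×4.2 = 15.46 → no gain ✓; to r=4.7 gives 84.0 − 11.2×4.7 = 31.36 → profitable ✗.
Excellent (own payoff 84.0 − 2.8×4.7 = 70.84): to r=0 gives 30.7 → no gain ✓; to r=4.2 gives 62.5 − 2.8×4.2 = 50.74 → no gain ✓.
Good (own payoff 62.5 − 8.6×4.2 = 26.38): to r=0 gives 30.7 → profitable ✗; to r=4.7 gives 84.0 − 8.6×4.7 = 43.58 → profitable ✗.
3 of the 6 constraints hold; not an equilibrium.

3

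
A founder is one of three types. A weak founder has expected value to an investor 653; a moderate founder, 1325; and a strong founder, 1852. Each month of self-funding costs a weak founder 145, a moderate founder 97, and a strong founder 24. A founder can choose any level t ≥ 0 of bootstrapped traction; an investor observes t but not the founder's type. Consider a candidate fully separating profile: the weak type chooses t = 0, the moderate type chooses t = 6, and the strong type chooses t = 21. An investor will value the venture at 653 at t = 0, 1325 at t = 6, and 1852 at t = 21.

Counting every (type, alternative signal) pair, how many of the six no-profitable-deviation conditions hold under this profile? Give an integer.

6

Strong (own payoff 1852 − 24×21 = 1348): to t=0 gives 653 → no gain ✓; to t=6 gives 1325 − 24×6 = 1181 → no gain ✓.
Weak (own payoff 653): to t=6 gives 1325 − 145×6 = 455 → no gain ✓; to t=21 gives 1852 − 145×21 = -1193 → no gain ✓.
Moderate (own payoff 1325 − 97×6 = 743): to t=0 gives 653 → no gain ✓; to t=21 gives 1852 − 97×21 = -185 → no gain ✓.
6 of the 6 constraints hold; this profile is a separating equilibrium.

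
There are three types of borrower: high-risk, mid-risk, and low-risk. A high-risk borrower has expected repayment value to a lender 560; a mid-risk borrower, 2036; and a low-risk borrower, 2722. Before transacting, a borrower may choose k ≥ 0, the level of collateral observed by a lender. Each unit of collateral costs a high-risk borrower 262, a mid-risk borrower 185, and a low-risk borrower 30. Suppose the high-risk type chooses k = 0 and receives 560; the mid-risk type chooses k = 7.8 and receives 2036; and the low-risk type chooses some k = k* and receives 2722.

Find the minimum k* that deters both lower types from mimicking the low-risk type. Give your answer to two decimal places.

11.51

Mid-risk type (on-path payoff 2036 − 185×7.8 = 593) won't mimic when 593 ≥ 2722 − 185·k*, i.e. k* ≥ 11.51.
High-risk type (on-path payoff 560) won't mimic when 560 ≥ 2722 − 262·k*, i.e. k* ≥ 8.25.
Both must hold, so k* = max(8.25, 11.51) = 11.51. The mid-risk type's constraint binds.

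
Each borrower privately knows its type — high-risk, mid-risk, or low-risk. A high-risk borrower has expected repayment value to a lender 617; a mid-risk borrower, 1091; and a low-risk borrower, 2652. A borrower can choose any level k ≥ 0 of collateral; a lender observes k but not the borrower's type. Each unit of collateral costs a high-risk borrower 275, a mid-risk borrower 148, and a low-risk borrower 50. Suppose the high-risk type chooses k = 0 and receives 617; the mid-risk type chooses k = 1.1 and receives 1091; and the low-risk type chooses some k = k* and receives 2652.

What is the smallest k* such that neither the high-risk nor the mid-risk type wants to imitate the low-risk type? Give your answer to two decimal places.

11.65

High-risk type (on-path payoff 617) won't mimic when 617 ≥ 2652 − 275·k*, i.e. k* ≥ 7.40.
Mid-risk type (on-path payoff 1091 − 148×1.1 = 928.2) won't mimic when 928.2 ≥ 2652 − 148·k*, i.e. k* ≥ 11.65.
Both must hold, so k* = max(7.40, 11.65) = 11.65. The mid-risk type's constraint binds.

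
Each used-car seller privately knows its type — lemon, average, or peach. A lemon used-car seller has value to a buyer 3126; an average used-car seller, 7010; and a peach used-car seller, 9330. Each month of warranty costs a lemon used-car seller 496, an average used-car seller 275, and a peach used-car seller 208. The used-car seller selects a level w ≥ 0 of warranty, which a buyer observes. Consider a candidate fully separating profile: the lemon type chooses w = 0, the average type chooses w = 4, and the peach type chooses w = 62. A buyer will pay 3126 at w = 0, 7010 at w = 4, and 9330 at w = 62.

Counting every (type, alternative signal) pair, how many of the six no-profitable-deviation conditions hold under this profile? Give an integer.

3

Peach (own payoff 9330 − 208×62 = -3566): to w=0 gives 3126 → profitable ✗; to w=4 gives 7010 − 208×4 = 6178 → profitable ✗.
Lemon (own payoff 3126): to w=4 gives 7010 − 496×4 = 5026 → profitable ✗; to w=62 gives 9330 − 496×62 = -21422 → no gain ✓.
Average (own payoff 7010 − 275×4 = 5910): to w=0 gives 3126 → no gain ✓; to w=62 gives 9330 − 275×62 = -7720 → no gain ✓.
3 of the 6 constraints hold; not an equilibrium.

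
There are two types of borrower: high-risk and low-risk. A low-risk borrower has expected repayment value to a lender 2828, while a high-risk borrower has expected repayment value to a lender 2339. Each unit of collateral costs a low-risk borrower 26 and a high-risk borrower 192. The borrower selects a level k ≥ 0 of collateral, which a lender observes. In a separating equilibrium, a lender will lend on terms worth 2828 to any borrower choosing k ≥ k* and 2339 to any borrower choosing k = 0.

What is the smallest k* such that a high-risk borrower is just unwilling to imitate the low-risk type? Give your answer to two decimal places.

A high-risk borrower choosing k = 0 receives 2339.
Imitating at k* instead would pay 2828 at cost 192·k*, netting 2828 − 192·k*.
Indifference: 2339 = 2828 − 192·k*, so k* = (2828 − 2339) / 192 ≈ 2.55.
This is the high-risk type's binding incentive-compatibility constraint; any k ≥ 2.55 sustains separation on that side.

2.55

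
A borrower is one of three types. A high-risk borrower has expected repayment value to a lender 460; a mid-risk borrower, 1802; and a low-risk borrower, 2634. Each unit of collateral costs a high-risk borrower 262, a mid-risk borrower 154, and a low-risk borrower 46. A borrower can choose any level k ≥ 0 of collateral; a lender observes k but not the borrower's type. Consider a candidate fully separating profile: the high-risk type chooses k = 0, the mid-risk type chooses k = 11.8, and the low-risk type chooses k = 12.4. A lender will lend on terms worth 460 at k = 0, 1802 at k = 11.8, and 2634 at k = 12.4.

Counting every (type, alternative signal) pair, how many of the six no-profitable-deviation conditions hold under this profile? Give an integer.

4

Mid-risk (own payoff 1802 − 154×11.8 = -15.2): to k=0 gives 460 → profitable ✗; to k=12.4 gives 2634 − 154×12.4 = 724.4 → profitable ✗.
Low-risk (own payoff 2634 − 46×12.4 = 2063.6): to k=0 gives 460 → no gain ✓; to k=11.8 gives 1802 − 46×11.8 = 1259.2 → no gain ✓.
High-risk (own payoff 460): to k=11.8 gives 1802 − 262×11.8 = -1289.6 → no gain ✓; to k=12.4 gives 2634 − 262×12.4 = -614.8 → no gain ✓.
4 of the 6 constraints hold; not an equilibrium.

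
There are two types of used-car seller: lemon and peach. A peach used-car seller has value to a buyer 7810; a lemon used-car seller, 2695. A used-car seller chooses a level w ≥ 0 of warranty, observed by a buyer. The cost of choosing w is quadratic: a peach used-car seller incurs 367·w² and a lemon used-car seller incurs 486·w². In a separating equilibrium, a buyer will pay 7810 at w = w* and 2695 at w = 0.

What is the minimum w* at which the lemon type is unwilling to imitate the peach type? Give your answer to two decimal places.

The lemon type at w = 0 receives 2695; imitating at w* yields 7810 − 486·w*².
Indifference: 2695 = 7810 − 486·w*², so w*² = (7810 − 2695) / 486 ≈ 10.5247.
w* = √10.5247 ≈ 3.24.

3.24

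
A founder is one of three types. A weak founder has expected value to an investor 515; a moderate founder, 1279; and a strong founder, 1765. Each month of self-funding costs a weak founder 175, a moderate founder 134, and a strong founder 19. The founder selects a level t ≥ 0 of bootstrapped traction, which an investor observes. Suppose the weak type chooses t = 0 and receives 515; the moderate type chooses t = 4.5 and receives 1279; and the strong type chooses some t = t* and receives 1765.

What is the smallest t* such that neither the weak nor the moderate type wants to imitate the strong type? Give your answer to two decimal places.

8.13

Weak type (on-path payoff 515) won't mimic when 515 ≥ 1765 − 175·t*, i.e. t* ≥ 7.14.
Moderate type (on-path payoff 1279 − 134×4.5 = 676) won't mimic when 676 ≥ 1765 − 134·t*, i.e. t* ≥ 8.13.
Both must hold, so t* = max(7.14, 8.13) = 8.13. The moderate type's constraint binds.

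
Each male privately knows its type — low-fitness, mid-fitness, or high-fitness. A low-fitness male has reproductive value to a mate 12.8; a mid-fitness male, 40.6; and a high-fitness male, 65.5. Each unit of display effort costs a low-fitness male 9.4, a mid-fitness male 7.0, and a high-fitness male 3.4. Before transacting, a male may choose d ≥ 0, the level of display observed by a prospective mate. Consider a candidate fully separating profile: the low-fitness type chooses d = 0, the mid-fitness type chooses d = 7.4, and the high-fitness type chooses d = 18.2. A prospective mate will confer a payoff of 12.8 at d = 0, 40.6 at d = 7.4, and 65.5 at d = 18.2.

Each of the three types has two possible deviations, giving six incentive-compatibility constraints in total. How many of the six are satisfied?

3

High-fitness (own payoff 65.5 − 3.4×18.2 = 3.62): to d=0 gives 12.8 → profitable ✗; to d=7.4 gives 40.6 − 3.4×7.4 = 15.44 → profitable ✗.
Mid-fitness (own payoff 40.6 − 7.0×7.4 = -11.2): to d=0 gives 12.8 → profitable ✗; to d=18.2 gives 65.5 − 7.0×18.2 = -61.9 → no gain ✓.
Low-fitness (own payoff 12.8): to d=7.4 gives 40.6 − 9.4×7.4 = -28.96 → no gain ✓; to d=18.2 gives 65.5 − 9.4×18.2 = -105.58 → no gain ✓.
3 of the 6 constraints hold; not an equilibrium.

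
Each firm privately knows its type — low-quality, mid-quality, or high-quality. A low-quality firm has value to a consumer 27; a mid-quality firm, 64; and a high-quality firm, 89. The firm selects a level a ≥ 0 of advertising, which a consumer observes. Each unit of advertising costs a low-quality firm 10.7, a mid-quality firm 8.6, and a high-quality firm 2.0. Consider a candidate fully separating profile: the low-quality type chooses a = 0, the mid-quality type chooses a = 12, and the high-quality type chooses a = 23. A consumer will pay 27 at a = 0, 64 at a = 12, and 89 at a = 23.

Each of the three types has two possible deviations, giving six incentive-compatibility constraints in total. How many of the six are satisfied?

5

High-quality (own payoff 89 − 2.0×23 = 43): to a=0 gives 27 → no gain ✓; to a=12 gives 64 − 2.0×12 = 40 → no gain ✓.
Mid-quality (own payoff 64 − 8.6×12 = -39.2): to a=0 gives 27 → profitable ✗; to a=23 gives 89 − 8.6×23 = -108.8 → no gain ✓.
Low-quality (own payoff 27): to a=12 gives 64 − 10.7×12 = -64.4 → no gain ✓; to a=23 gives 89 − 10.7×23 = -157.1 → no gain ✓.
5 of the 6 constraints hold; not an equilibrium.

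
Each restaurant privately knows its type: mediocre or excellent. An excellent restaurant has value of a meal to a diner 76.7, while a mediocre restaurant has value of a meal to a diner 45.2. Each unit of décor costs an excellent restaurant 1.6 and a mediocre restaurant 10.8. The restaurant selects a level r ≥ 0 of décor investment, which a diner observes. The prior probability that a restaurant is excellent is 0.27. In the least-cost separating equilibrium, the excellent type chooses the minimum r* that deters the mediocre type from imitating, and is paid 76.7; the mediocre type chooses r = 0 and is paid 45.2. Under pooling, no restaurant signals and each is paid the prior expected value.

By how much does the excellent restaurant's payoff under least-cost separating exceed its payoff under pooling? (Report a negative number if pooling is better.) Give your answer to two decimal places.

18.33

Least-cost separating signal: r* solves 45.2 = 76.7 − 10.8·r*, so r* = (76.7 − 45.2)/10.8 ≈ 2.9167.
Excellent type's separating payoff: 76.7 − 1.6 × r* = 76.7 − 1.6 × (76.7 − 45.2)/10.8 = 76.7 − 50.4/10.8 ≈ 72.0333.
Pooling payoff: 0.27 × 76.7 + 0.73 × 45.2 = 53.705.
Difference: 72.0333 − 53.705 = 18.3283, i.e. 18.33 to two decimal places.
The excellent type prefers to separate.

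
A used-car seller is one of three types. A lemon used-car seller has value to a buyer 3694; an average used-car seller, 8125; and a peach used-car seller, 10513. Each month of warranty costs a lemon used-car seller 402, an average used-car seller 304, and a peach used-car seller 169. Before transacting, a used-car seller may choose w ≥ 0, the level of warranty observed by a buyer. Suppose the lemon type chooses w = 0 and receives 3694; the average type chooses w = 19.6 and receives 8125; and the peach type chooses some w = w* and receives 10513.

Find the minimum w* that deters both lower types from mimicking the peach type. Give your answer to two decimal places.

27.46

Average type (on-path payoff 8125 − 304×19.6 = 2166.6) won't mimic when 2166.6 ≥ 10513 − 304·w*, i.e. w* ≥ 27.46.
Lemon type (on-path payoff 3694) won't mimic when 3694 ≥ 10513 − 402·w*, i.e. w* ≥ 16.96.
Both must hold, so w* = max(16.96, 27.46) = 27.46. The average type's constraint binds.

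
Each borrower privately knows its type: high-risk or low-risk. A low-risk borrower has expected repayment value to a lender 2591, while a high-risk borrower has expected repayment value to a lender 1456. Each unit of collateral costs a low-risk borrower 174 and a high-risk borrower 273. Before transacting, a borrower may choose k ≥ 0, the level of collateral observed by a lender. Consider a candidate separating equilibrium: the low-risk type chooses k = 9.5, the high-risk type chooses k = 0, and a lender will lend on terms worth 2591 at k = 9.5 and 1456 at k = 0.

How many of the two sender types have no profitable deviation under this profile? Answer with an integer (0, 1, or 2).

1

Low-risk type: signal → 2591 − 174 × 9.5 = 938; deviate to 0 → 1456. IC fails (938 < 1456).
High-risk type: stay at 0 → 1456; mimic → 2591 − 273 × 9.5 = -2.5. IC holds (1456 ≥ -2.5).
1 of 2 constraints hold, so this profile is not an equilibrium.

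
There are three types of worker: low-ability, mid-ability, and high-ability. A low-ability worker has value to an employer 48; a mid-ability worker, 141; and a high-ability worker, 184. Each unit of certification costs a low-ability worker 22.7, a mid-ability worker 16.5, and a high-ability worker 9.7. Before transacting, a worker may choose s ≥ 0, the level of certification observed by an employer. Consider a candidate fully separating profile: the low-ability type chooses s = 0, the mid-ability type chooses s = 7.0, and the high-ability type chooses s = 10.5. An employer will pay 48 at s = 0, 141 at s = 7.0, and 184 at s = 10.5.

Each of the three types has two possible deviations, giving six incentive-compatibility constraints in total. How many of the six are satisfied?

5

Mid-ability (own payoff 141 − 16.5×7.0 = 25.5): to s=0 gives 48 → profitable ✗; to s=10.5 gives 184 − 16.5×10.5 = 10.75 → no gain ✓.
Low-ability (own payoff 48): to s=7.0 gives 141 − 22.7×7.0 = -17.9 → no gain ✓; to s=10.5 gives 184 − 22.7×10.5 = -54.35 → no gain ✓.
High-ability (own payoff 184 − 9.7×10.5 = 82.15): to s=0 gives 48 → no gain ✓; to s=7.0 gives 141 − 9.7×7.0 = 73.1 → no gain ✓.
5 of the 6 constraints hold; not an equilibrium.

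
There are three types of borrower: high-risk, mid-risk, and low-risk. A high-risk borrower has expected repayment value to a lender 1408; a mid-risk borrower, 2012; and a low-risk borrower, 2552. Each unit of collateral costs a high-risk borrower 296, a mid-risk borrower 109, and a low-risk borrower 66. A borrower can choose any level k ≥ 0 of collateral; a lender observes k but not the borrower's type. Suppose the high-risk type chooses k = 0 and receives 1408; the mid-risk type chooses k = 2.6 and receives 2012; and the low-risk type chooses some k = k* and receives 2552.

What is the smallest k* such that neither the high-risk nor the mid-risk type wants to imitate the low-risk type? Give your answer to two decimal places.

7.55

Mid-risk type (on-path payoff 2012 − 109×2.6 = 1728.6) won't mimic when 1728.6 ≥ 2552 − 109·k*, i.e. k* ≥ 7.55.
High-risk type (on-path payoff 1408) won't mimic when 1408 ≥ 2552 − 296·k*, i.e. k* ≥ 3.86.
Both must hold, so k* = max(3.86, 7.55) = 7.55. The mid-risk type's constraint binds.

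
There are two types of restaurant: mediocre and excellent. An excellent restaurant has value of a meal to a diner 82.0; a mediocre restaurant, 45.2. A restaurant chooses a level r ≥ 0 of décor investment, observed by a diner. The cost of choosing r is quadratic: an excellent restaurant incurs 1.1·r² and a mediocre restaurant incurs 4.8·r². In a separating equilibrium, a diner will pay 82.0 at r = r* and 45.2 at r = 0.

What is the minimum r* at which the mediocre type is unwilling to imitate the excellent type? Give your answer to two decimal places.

The mediocre type at r = 0 receives 45.2; imitating at r* yields 82.0 − 4.8·r*².
Indifference: 45.2 = 82.0 − 4.8·r*², so r*² = (82.0 − 45.2) / 4.8 ≈ 7.6667.
r* = √7.6667 ≈ 2.77.

2.77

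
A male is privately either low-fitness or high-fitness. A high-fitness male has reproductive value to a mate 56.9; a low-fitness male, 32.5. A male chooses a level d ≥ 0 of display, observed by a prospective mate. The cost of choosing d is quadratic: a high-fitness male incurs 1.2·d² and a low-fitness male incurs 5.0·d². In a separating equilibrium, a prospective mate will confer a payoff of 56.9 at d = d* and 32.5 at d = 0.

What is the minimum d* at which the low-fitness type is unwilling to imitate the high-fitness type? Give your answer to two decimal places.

The low-fitness type at d = 0 receives 32.5; imitating at d* yields 56.9 − 5.0·d*².
Indifference: 32.5 = 56.9 − 5.0·d*², so d*² = (56.9 − 32.5) / 5.0 = 4.88.
d* = √4.88 ≈ 2.21.

2.21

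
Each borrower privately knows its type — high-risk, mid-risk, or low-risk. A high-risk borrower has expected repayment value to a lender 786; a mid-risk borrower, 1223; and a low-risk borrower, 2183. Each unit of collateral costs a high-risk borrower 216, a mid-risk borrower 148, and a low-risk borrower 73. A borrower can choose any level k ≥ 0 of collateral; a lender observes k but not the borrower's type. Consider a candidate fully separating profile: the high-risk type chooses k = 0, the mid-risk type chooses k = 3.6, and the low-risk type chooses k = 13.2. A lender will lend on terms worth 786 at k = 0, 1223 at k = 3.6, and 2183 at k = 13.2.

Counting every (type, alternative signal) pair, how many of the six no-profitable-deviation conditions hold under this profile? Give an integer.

5

Mid-risk (own payoff 1223 − 148×3.6 = 690.2): to k=0 gives 786 → profitable ✗; to k=13.2 gives 2183 − 148×13.2 = 229.4 → no gain ✓.
Low-risk (own payoff 2183 − 73×13.2 = 1219.4): to k=0 gives 786 → no gain ✓; to k=3.6 gives 1223 − 73×3.6 = 960.2 → no gain ✓.
High-risk (own payoff 786): to k=3.6 gives 1223 − 216×3.6 = 445.4 → no gain ✓; to k=13.2 gives 2183 − 216×13.2 = -668.2 → no gain ✓.
5 of the 6 constraints hold; not an equilibrium.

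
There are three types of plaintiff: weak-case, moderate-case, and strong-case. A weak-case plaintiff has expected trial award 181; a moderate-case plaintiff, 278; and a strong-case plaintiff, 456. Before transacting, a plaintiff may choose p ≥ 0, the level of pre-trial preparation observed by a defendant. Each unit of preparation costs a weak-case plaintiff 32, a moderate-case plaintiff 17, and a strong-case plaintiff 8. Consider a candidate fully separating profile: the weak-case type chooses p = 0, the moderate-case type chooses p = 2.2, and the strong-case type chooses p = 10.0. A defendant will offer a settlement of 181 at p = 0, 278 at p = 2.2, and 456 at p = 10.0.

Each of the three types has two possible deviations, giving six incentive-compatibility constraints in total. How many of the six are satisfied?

Strong-case (own payoff 456 − 8×10.0 = 376): to p=0 gives 181 → no gain ✓; to p=2.2 gives 278 − 8×2.2 = 260.4 → no gain ✓.
Moderate-case (own payoff 278 − 17×2.2 = 240.6): to p=0 gives 181 → no gain ✓; to p=10.0 gives 456 − 17×10.0 = 286 → profitable ✗.
Weak-case (own payoff 181): to p=2.2 gives 278 − 32×2.2 = 207.6 → profitable ✗; to p=10.0 gives 456 − 32×10.0 = 136 → no gain ✓.
4 of the 6 constraints hold; not an equilibrium.

4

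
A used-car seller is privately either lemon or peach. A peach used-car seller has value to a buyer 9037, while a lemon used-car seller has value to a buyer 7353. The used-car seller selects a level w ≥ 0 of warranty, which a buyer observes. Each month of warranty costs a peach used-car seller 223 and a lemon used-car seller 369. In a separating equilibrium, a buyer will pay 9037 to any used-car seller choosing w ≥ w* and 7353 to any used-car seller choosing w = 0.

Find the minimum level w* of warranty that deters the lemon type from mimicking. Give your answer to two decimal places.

4.56

A lemon used-car seller choosing w = 0 receives 7353.
Imitating at w* instead would pay 9037 at cost 369·w*, netting 9037 − 369·w*.
Indifference: 7353 = 9037 − 369·w*, so w* = (9037 − 7353) / 369 ≈ 4.56.
This is the lemon type's binding incentive-compatibility constraint; any w ≥ 4.56 sustains separation on that side.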